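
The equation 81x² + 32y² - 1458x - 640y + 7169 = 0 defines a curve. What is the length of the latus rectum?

64/9

Collect terms: 81(x² - 18x) + 32(y² - 20y) = -7169
Completing the square gives 81(x - 9)² + 32(y - 10)² = -7169 + 6561 + 3200 = 2592.
Divide by 2592: (x - 9)²/32 + (y - 10)²/81 = 1
Ellipse, center (9, 10), major axis vertical; a² = 81, b² = 32.
Latus rectum length = 2b²/a = 2·32/9 = 64/9.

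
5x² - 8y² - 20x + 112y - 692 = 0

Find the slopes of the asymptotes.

Collect terms: 5(x² - 4x) -8(y² - 14y) = 692
Complete the square: 5(x - 2)² -8(y - 7)² = 692 + 20 - 392 = 320
Divide through by 320 to get (x - 2)²/64 - (y - 7)²/40 = 1.
Hyperbola, center (2, 7), transverse axis horizontal; a² = 64, b² = 40.
For a horizontal hyperbola the asymptotes have slope ±b/a.
Here that is ±2√10/8 = ±√10/4.

√10/4 and -√10/4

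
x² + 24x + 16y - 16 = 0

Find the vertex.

Only x is squared. Complete the square in x: (x + 12)² = -16(y - 10).
Vertex (-12, 10); 4p = -16 so p = -4. Opens down.

(-12, 10)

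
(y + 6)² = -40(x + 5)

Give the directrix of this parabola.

x = 5

Vertex (-5, -6); 4p = -40 so p = -10. Opens left.
Directrix is the vertical line x = h − p = -5 − (-10) = 5.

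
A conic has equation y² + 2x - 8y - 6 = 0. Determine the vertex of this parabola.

Only y is squared. Complete the square in y: (y - 4)² = -2(x - 11).
Vertex (11, 4); 4p = -2 so p = -1/2. Opens left.

(11, 4)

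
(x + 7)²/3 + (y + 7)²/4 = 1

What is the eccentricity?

Center (-7, -7). The larger denominator 4 sits under the y-term, so the major axis is vertical; a² = 4, b² = 3.
c² = a² - b² = 1, so c = 1.
e = c/a = 1/2.

e = 1/2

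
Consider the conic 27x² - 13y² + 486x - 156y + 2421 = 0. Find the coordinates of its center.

(-9, -6)

Group the x- and y-terms: 27(x² + 18x) -13(y² + 12y) = -2421
Completing the square gives 27(x + 9)² -13(y + 6)² = -2421 + 2187 - 468 = -702.
Dividing both sides by -702: (y + 6)²/54 - (x + 9)²/26 = 1
Hyperbola with center (-9, -6).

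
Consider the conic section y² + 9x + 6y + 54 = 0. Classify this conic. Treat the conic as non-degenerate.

parabola

No xy term. Coefficients of x² and y² are A = 0, C = 1.
Exactly one squared variable ⇒ parabola.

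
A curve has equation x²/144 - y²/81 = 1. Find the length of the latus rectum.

Center (0, 0). The positive term is the x-term, so the transverse axis is horizontal; a² = 144, b² = 81.
Latus rectum length = 2b²/a = 2·81/12 = 27/2.

27/2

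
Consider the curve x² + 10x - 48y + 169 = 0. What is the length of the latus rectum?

48

Only x is squared. Complete the square in x: (x + 5)² = 48(y - 3).
Vertex (-5, 3); 4p = 48 so p = 12. Opens up.
Latus rectum length = |4p| = 48.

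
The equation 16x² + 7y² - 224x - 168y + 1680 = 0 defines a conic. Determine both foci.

16(x² - 14x) + 7(y² - 24y) = -1680
Completing the square gives 16(x - 7)² + 7(y - 12)² = -1680 + 784 + 1008 = 112.
Divide through by 112 to get (x - 7)²/7 + (y - 12)²/16 = 1.
Ellipse, center (7, 12), major axis vertical; a² = 16, b² = 7.
c² = a² - b² = 16 - 7 = 9, so c = 3.
Foci lie on the vertical axis through the center: (h, k ± c).

(7, 9) and (7, 15)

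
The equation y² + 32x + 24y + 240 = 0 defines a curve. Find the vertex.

Only y is squared. Complete the square in y: (y + 12)² = -32(x + 3).
Vertex (-3, -12); 4p = -32 so p = -8. Opens left.

(-3, -12)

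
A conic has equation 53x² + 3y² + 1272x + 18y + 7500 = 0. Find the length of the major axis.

Group: 53(x² + 24x) + 3(y² + 6y) = -7500
Complete the square: 53(x + 12)² + 3(y + 3)² = -7500 + 7632 + 27 = 159
Dividing both sides by 159: (x + 12)²/3 + (y + 3)²/53 = 1
Ellipse, center (-12, -3), major axis vertical; a² = 53, b² = 3.
a² = 53 so a = √53; the major axis has length 2a = 2√53.

2√53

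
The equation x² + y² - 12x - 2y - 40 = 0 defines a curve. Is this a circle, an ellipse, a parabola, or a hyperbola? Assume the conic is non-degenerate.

circle

No xy term. Coefficients of x² and y² are A = 1, C = 1.
A = C (same sign) ⇒ circle.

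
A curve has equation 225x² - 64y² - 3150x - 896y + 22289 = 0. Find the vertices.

Rearranging, 225(x² - 14x) -64(y² + 14y) = -22289.
Completing the square gives 225(x - 7)² -64(y + 7)² = -22289 + 11025 - 3136 = -14400.
Divide through by -14400 to get (y + 7)²/225 - (x - 7)²/64 = 1.
Hyperbola, center (7, -7), transverse axis vertical; a² = 225, b² = 64.
a = 15. Vertices at (h, k ± a).

(7, -22) and (7, 8)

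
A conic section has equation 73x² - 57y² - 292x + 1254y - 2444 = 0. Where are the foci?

73(x² - 4x) -57(y² - 22y) = 2444
Complete the square in x and y: 73(x - 2)² -57(y - 11)² = 2444 + 292 - 6897 = -4161
Divide by -4161: (y - 11)²/73 - (x - 2)²/57 = 1
Hyperbola, center (2, 11), transverse axis vertical; a² = 73, b² = 57.
c² = a² + b² = 73 + 57 = 130, so c = √130.
Foci lie on the vertical axis through the center: (h, k ± c).

(2, 11 - √130) and (2, 11 + √130)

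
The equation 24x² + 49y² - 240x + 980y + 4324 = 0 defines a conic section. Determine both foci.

Collect terms: 24(x² - 10x) + 49(y² + 20y) = -4324
24(x - 5)² + 49(y + 10)² = -4324 + 600 + 4900 = 1176
Divide through by 1176 to get (x - 5)²/49 + (y + 10)²/24 = 1.
Ellipse, center (5, -10), major axis horizontal; a² = 49, b² = 24.
c² = a² - b² = 49 - 24 = 25, so c = 5.
Foci lie on the horizontal axis through the center: (h ± c, k).

(0, -10) and (10, -10)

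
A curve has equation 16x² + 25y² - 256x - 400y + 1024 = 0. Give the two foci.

Collect terms: 16(x² - 16x) + 25(y² - 16y) = -1024
16(x - 8)² + 25(y - 8)² = -1024 + 1024 + 1600 = 1600
Divide through by 1600 to get (x - 8)²/100 + (y - 8)²/64 = 1.
Ellipse, center (8, 8), major axis horizontal; a² = 100, b² = 64.
c² = a² - b² = 100 - 64 = 36, so c = 6.
Foci lie on the horizontal axis through the center: (h ± c, k).

(2, 8) and (14, 8)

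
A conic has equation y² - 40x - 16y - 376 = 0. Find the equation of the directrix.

x = -21

Only y is squared. Complete the square in y: (y - 8)² = 40(x + 11).
Vertex (-11, 8); 4p = 40 so p = 10. Opens right.
Directrix is the vertical line x = h − p = -11 − (10) = -21.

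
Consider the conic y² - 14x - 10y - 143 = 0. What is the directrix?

Only y is squared. Complete the square in y: (y - 5)² = 14(x + 12).
Vertex (-12, 5); 4p = 14 so p = 7/2. Opens right.
Directrix is the vertical line x = h − p = -12 − (7/2) = -31/2.

x = -31/2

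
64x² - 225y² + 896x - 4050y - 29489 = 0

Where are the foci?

(-24, -9) and (10, -9)

64(x² + 14x) -225(y² + 18y) = 29489
Completing the square gives 64(x + 7)² -225(y + 9)² = 29489 + 3136 - 18225 = 14400.
Divide by 14400: (x + 7)²/225 - (y + 9)²/64 = 1
Hyperbola, center (-7, -9), transverse axis horizontal; a² = 225, b² = 64.
c² = a² + b² = 225 + 64 = 289, so c = 17.
Foci lie on the horizontal axis through the center: (h ± c, k).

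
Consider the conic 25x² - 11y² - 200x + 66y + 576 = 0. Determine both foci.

Rearranging, 25(x² - 8x) -11(y² - 6y) = -576.
Completing the square gives 25(x - 4)² -11(y - 3)² = -576 + 400 - 99 = -275.
Divide by -275: (y - 3)²/25 - (x - 4)²/11 = 1
Hyperbola, center (4, 3), transverse axis vertical; a² = 25, b² = 11.
c² = a² + b² = 25 + 11 = 36, so c = 6.
Foci lie on the vertical axis through the center: (h, k ± c).

(4, -3) and (4, 9)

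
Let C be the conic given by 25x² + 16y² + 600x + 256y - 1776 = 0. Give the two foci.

Rearranging, 25(x² + 24x) + 16(y² + 16y) = 1776.
Complete the square: 25(x + 12)² + 16(y + 8)² = 1776 + 3600 + 1024 = 6400
Dividing both sides by 6400: (x + 12)²/256 + (y + 8)²/400 = 1
Ellipse, center (-12, -8), major axis vertical; a² = 400, b² = 256.
c² = a² - b² = 400 - 256 = 144, so c = 12.
Foci lie on the vertical axis through the center: (h, k ± c).

(-12, -20) and (-12, 4)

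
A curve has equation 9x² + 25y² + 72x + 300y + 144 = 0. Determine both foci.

(-12, -6) and (4, -6)

9(x² + 8x) + 25(y² + 12y) = -144
Completing the square gives 9(x + 4)² + 25(y + 6)² = -144 + 144 + 900 = 900.
Divide by 900: (x + 4)²/100 + (y + 6)²/36 = 1
Ellipse, center (-4, -6), major axis horizontal; a² = 100, b² = 36.
c² = a² - b² = 100 - 36 = 64, so c = 8.
Foci lie on the horizontal axis through the center: (h ± c, k).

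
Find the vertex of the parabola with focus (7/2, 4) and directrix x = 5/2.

(3, 4)

The vertex is the midpoint between the focus and the directrix along the axis of symmetry.
Axis is horizontal (directrix is vertical). Vertex x-coordinate = (7/2 + 5/2)/2 = 3; y-coordinate = 4.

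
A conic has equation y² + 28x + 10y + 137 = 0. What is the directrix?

Only y is squared. Complete the square in y: (y + 5)² = -28(x + 4).
Vertex (-4, -5); 4p = -28 so p = -7. Opens left.
Directrix is the vertical line x = h − p = -4 − (-7) = 3.

x = 3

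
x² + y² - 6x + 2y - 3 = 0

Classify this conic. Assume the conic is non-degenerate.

circle

No xy term. Coefficients of x² and y² are A = 1, C = 1.
A = C (same sign) ⇒ circle.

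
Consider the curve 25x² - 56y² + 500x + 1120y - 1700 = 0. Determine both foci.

(-10, 1) and (-10, 19)

Rearranging, 25(x² + 20x) -56(y² - 20y) = 1700.
Complete the square: 25(x + 10)² -56(y - 10)² = 1700 + 2500 - 5600 = -1400
Divide through by -1400 to get (y - 10)²/25 - (x + 10)²/56 = 1.
Hyperbola, center (-10, 10), transverse axis vertical; a² = 25, b² = 56.
c² = a² + b² = 25 + 56 = 81, so c = 9.
Foci lie on the vertical axis through the center: (h, k ± c).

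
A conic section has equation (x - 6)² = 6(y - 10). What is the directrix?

y = 17/2

Vertex (6, 10); 4p = 6 so p = 3/2. Opens up.
Directrix is the horizontal line y = k − p = 10 − (3/2) = 17/2.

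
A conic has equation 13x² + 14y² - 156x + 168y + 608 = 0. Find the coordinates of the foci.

Group: 13(x² - 12x) + 14(y² + 12y) = -608
Completing the square gives 13(x - 6)² + 14(y + 6)² = -608 + 468 + 504 = 364.
Divide through by 364 to get (x - 6)²/28 + (y + 6)²/26 = 1.
Ellipse, center (6, -6), major axis horizontal; a² = 28, b² = 26.
c² = a² - b² = 28 - 26 = 2, so c = √2.
Foci lie on the horizontal axis through the center: (h ± c, k).

(6 - √2, -6) and (6 + √2, -6)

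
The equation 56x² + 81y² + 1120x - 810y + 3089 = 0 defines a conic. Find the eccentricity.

Collect terms: 56(x² + 20x) + 81(y² - 10y) = -3089
Complete the square in x and y: 56(x + 10)² + 81(y - 5)² = -3089 + 5600 + 2025 = 4536
Divide through by 4536 to get (x + 10)²/81 + (y - 5)²/56 = 1.
Ellipse, center (-10, 5), major axis horizontal; a² = 81, b² = 56.
c² = a² - b² = 25, so c = 5.
e = c/a = 5/9.

e = 5/9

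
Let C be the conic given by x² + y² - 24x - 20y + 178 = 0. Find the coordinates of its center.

(12, 10)

(x² - 24x) + (y² - 20y) = -178
(x - 12)² + (y - 10)² = -178 + 144 + 100 = 66
So (x - 12)² + (y - 10)² = 66.
Circle centered at (12, 10) with r² = 66.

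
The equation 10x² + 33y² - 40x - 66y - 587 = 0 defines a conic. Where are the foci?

Group the x- and y-terms: 10(x² - 4x) + 33(y² - 2y) = 587
Completing the square gives 10(x - 2)² + 33(y - 1)² = 587 + 40 + 33 = 660.
Dividing both sides by 660: (x - 2)²/66 + (y - 1)²/20 = 1
Ellipse, center (2, 1), major axis horizontal; a² = 66, b² = 20.
c² = a² - b² = 66 - 20 = 46, so c = √46.
Foci lie on the horizontal axis through the center: (h ± c, k).

(2 - √46, 1) and (2 + √46, 1)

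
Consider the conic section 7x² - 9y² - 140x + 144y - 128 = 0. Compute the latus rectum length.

7(x² - 20x) -9(y² - 16y) = 128
Complete the square in x and y: 7(x - 10)² -9(y - 8)² = 128 + 700 - 576 = 252
Divide by 252: (x - 10)²/36 - (y - 8)²/28 = 1
Hyperbola, center (10, 8), transverse axis horizontal; a² = 36, b² = 28.
Latus rectum length = 2b²/a = 2·28/6 = 28/3.

28/3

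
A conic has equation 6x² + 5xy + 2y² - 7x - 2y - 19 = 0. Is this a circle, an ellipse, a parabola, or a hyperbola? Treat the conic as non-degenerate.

ellipse

A = 6, B = 5, C = 2.
Discriminant B² − 4AC = 5² − 4·6·2 = -23.
B² − 4AC < 0 ⇒ ellipse.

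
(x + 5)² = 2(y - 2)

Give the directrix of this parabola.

Vertex (-5, 2); 4p = 2 so p = 1/2. Opens up.
Directrix is the horizontal line y = k − p = 2 − (1/2) = 3/2.

y = 3/2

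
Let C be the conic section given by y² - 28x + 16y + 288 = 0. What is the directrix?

x = 1

Only y is squared. Complete the square in y: (y + 8)² = 28(x - 8).
Vertex (8, -8); 4p = 28 so p = 7. Opens right.
Directrix is the vertical line x = h − p = 8 − (7) = 1.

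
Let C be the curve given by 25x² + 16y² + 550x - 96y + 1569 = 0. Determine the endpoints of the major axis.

Group the x- and y-terms: 25(x² + 22x) + 16(y² - 6y) = -1569
Completing the square gives 25(x + 11)² + 16(y - 3)² = -1569 + 3025 + 144 = 1600.
Divide by 1600: (x + 11)²/64 + (y - 3)²/100 = 1
Ellipse, center (-11, 3), major axis vertical; a² = 100, b² = 64.
a = 10. Vertices at (h, k ± a).

(-11, -7) and (-11, 13)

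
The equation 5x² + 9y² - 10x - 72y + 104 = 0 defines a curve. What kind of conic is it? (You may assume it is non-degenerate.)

No xy term. Coefficients of x² and y² are A = 5, C = 9.
A and C have the same sign but A ≠ C ⇒ ellipse.

ellipse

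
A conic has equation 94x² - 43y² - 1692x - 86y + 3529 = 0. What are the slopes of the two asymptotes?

Group: 94(x² - 18x) -43(y² + 2y) = -3529
Completing the square gives 94(x - 9)² -43(y + 1)² = -3529 + 7614 - 43 = 4042.
Dividing both sides by 4042: (x - 9)²/43 - (y + 1)²/94 = 1
Hyperbola, center (9, -1), transverse axis horizontal; a² = 43, b² = 94.
For a horizontal hyperbola the asymptotes have slope ±b/a.
Here that is ±√94/√43 = ±√4042/43.

√4042/43 and -√4042/43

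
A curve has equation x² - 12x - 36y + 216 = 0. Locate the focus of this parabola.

(6, 14)

Only x is squared. Complete the square in x: (x - 6)² = 36(y - 5).
Vertex (6, 5); 4p = 36 so p = 9. Opens up.
Focus is p units from the vertex along the axis: (h, k + p).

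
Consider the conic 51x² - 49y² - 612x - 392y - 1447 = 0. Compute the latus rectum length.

102/7

Group the x- and y-terms: 51(x² - 12x) -49(y² + 8y) = 1447
Completing the square gives 51(x - 6)² -49(y + 4)² = 1447 + 1836 - 784 = 2499.
Divide through by 2499 to get (x - 6)²/49 - (y + 4)²/51 = 1.
Hyperbola, center (6, -4), transverse axis horizontal; a² = 49, b² = 51.
Latus rectum length = 2b²/a = 2·51/7 = 102/7.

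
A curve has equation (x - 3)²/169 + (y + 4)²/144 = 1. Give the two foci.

Center (3, -4). The larger denominator 169 sits under the x-term, so the major axis is horizontal; a² = 169, b² = 144.
c² = a² - b² = 169 - 144 = 25, so c = 5.
Foci lie on the horizontal axis through the center: (h ± c, k).

(-2, -4) and (8, -4)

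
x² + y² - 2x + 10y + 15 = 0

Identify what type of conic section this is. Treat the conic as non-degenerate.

No xy term. Coefficients of x² and y² are A = 1, C = 1.
A = C (same sign) ⇒ circle.

circle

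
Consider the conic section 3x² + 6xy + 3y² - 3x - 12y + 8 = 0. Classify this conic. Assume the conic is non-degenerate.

parabola

A = 3, B = 6, C = 3.
Discriminant B² − 4AC = 6² − 4·3·3 = 0.
B² − 4AC = 0 ⇒ parabola.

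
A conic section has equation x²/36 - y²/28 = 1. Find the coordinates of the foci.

Center (0, 0). The positive term is the x-term, so the transverse axis is horizontal; a² = 36, b² = 28.
c² = a² + b² = 36 + 28 = 64, so c = 8.
Foci lie on the horizontal axis through the center: (h ± c, k).

(-8, 0) and (8, 0)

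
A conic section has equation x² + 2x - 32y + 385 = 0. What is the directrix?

Only x is squared. Complete the square in x: (x + 1)² = 32(y - 12).
Vertex (-1, 12); 4p = 32 so p = 8. Opens up.
Directrix is the horizontal line y = k − p = 12 − (8) = 4.

y = 4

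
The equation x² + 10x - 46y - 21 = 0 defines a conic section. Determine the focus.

Only x is squared. Complete the square in x: (x + 5)² = 46(y + 1).
Vertex (-5, -1); 4p = 46 so p = 23/2. Opens up.
Focus is p units from the vertex along the axis: (h, k + p).

(-5, 21/2)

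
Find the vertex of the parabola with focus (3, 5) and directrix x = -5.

The vertex is the midpoint between the focus and the directrix along the axis of symmetry.
Axis is horizontal (directrix is vertical). Vertex x-coordinate = (3 + (-5))/2 = -1; y-coordinate = 5.

(-1, 5)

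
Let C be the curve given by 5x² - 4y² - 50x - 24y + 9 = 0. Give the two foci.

(-1, -3) and (11, -3)

Collect terms: 5(x² - 10x) -4(y² + 6y) = -9
Completing the square gives 5(x - 5)² -4(y + 3)² = -9 + 125 - 36 = 80.
Dividing both sides by 80: (x - 5)²/16 - (y + 3)²/20 = 1
Hyperbola, center (5, -3), transverse axis horizontal; a² = 16, b² = 20.
c² = a² + b² = 16 + 20 = 36, so c = 6.
Foci lie on the horizontal axis through the center: (h ± c, k).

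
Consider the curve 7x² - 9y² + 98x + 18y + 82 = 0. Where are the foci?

(-15, 1) and (1, 1)

Rearranging, 7(x² + 14x) -9(y² - 2y) = -82.
Complete the square in x and y: 7(x + 7)² -9(y - 1)² = -82 + 343 - 9 = 252
Divide through by 252 to get (x + 7)²/36 - (y - 1)²/28 = 1.
Hyperbola, center (-7, 1), transverse axis horizontal; a² = 36, b² = 28.
c² = a² + b² = 36 + 28 = 64, so c = 8.
Foci lie on the horizontal axis through the center: (h ± c, k).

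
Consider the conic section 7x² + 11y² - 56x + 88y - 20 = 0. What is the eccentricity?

Rearranging, 7(x² - 8x) + 11(y² + 8y) = 20.
Complete the square: 7(x - 4)² + 11(y + 4)² = 20 + 112 + 176 = 308
Dividing both sides by 308: (x - 4)²/44 + (y + 4)²/28 = 1
Ellipse, center (4, -4), major axis horizontal; a² = 44, b² = 28.
c² = a² - b² = 16, so c = 4.
e = c/a = 4/2√11 = 2√11/11.

e = 2√11/11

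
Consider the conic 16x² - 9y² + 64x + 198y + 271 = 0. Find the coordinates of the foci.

(-2, -4) and (-2, 26)

Rearranging, 16(x² + 4x) -9(y² - 22y) = -271.
16(x + 2)² -9(y - 11)² = -271 + 64 - 1089 = -1296
Divide by -1296: (y - 11)²/144 - (x + 2)²/81 = 1
Hyperbola, center (-2, 11), transverse axis vertical; a² = 144, b² = 81.
c² = a² + b² = 144 + 81 = 225, so c = 15.
Foci lie on the vertical axis through the center: (h, k ± c).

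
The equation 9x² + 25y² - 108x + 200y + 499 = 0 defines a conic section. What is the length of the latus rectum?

18/5

9(x² - 12x) + 25(y² + 8y) = -499
Completing the square gives 9(x - 6)² + 25(y + 4)² = -499 + 324 + 400 = 225.
Dividing both sides by 225: (x - 6)²/25 + (y + 4)²/9 = 1
Ellipse, center (6, -4), major axis horizontal; a² = 25, b² = 9.
Latus rectum length = 2b²/a = 2·9/5 = 18/5.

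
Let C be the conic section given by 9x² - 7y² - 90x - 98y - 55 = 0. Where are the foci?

9(x² - 10x) -7(y² + 14y) = 55
Complete the square in x and y: 9(x - 5)² -7(y + 7)² = 55 + 225 - 343 = -63
Divide through by -63 to get (y + 7)²/9 - (x - 5)²/7 = 1.
Hyperbola, center (5, -7), transverse axis vertical; a² = 9, b² = 7.
c² = a² + b² = 9 + 7 = 16, so c = 4.
Foci lie on the vertical axis through the center: (h, k ± c).

(5, -11) and (5, -3)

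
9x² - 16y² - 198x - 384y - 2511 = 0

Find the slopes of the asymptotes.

Group the x- and y-terms: 9(x² - 22x) -16(y² + 24y) = 2511
9(x - 11)² -16(y + 12)² = 2511 + 1089 - 2304 = 1296
Divide through by 1296 to get (x - 11)²/144 - (y + 12)²/81 = 1.
Hyperbola, center (11, -12), transverse axis horizontal; a² = 144, b² = 81.
For a horizontal hyperbola the asymptotes have slope ±b/a.
Here that is ±9/12 = ±3/4.

3/4 and -3/4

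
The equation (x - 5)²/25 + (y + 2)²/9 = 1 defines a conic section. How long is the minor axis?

Center (5, -2). The larger denominator 25 sits under the x-term, so the major axis is horizontal; a² = 25, b² = 9.
b² = 9 so b = 3; the minor axis has length 2b = 6.

6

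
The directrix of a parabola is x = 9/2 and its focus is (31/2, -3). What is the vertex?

(10, -3)

The vertex is the midpoint between the focus and the directrix along the axis of symmetry.
Axis is horizontal (directrix is vertical). Vertex x-coordinate = (31/2 + 9/2)/2 = 10; y-coordinate = -3.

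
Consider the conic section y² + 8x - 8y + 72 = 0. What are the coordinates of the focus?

Only y is squared. Complete the square in y: (y - 4)² = -8(x + 7).
Vertex (-7, 4); 4p = -8 so p = -2. Opens left.
Focus is p units from the vertex along the axis: (h + p, k).

(-9, 4)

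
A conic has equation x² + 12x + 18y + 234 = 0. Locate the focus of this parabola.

Only x is squared. Complete the square in x: (x + 6)² = -18(y + 11).
Vertex (-6, -11); 4p = -18 so p = -9/2. Opens down.
Focus is p units from the vertex along the axis: (h, k + p).

(-6, -31/2)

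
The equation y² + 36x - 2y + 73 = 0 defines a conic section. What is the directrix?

Only y is squared. Complete the square in y: (y - 1)² = -36(x + 2).
Vertex (-2, 1); 4p = -36 so p = -9. Opens left.
Directrix is the vertical line x = h − p = -2 − (-9) = 7.

x = 7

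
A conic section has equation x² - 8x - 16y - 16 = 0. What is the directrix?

y = -6

Only x is squared. Complete the square in x: (x - 4)² = 16(y + 2).
Vertex (4, -2); 4p = 16 so p = 4. Opens up.
Directrix is the horizontal line y = k − p = -2 − (4) = -6.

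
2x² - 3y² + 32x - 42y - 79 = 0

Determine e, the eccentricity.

e = √15/3

Group the x- and y-terms: 2(x² + 16x) -3(y² + 14y) = 79
2(x + 8)² -3(y + 7)² = 79 + 128 - 147 = 60
Divide by 60: (x + 8)²/30 - (y + 7)²/20 = 1
Hyperbola, center (-8, -7), transverse axis horizontal; a² = 30, b² = 20.
c² = a² + b² = 50, so c = 5√2.
e = c/a = 5√2/√30 = √15/3.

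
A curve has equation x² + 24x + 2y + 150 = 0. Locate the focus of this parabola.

(-12, -7/2)

Only x is squared. Complete the square in x: (x + 12)² = -2(y + 3).
Vertex (-12, -3); 4p = -2 so p = -1/2. Opens down.
Focus is p units from the vertex along the axis: (h, k + p).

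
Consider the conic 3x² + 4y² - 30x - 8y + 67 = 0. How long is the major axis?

4

Rearranging, 3(x² - 10x) + 4(y² - 2y) = -67.
3(x - 5)² + 4(y - 1)² = -67 + 75 + 4 = 12
Divide by 12: (x - 5)²/4 + (y - 1)²/3 = 1
Ellipse, center (5, 1), major axis horizontal; a² = 4, b² = 3.
a² = 4 so a = 2; the major axis has length 2a = 4.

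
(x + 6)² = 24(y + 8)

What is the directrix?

Vertex (-6, -8); 4p = 24 so p = 6. Opens up.
Directrix is the horizontal line y = k − p = -8 − (6) = -14.

y = -14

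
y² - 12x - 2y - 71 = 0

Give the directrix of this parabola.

Only y is squared. Complete the square in y: (y - 1)² = 12(x + 6).
Vertex (-6, 1); 4p = 12 so p = 3. Opens right.
Directrix is the vertical line x = h − p = -6 − (3) = -9.

x = -9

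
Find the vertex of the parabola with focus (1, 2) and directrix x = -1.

The vertex is the midpoint between the focus and the directrix along the axis of symmetry.
Axis is horizontal (directrix is vertical). Vertex x-coordinate = (1 + (-1))/2 = 0; y-coordinate = 2.

(0, 2)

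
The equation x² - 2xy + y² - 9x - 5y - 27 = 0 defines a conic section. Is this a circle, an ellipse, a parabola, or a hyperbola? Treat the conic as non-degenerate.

parabola

A = 1, B = -2, C = 1.
Discriminant B² − 4AC = (-2)² − 4·1·1 = 0.
B² − 4AC = 0 ⇒ parabola.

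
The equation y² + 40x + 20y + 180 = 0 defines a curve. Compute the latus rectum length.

Only y is squared. Complete the square in y: (y + 10)² = -40(x + 2).
Vertex (-2, -10); 4p = -40 so p = -10. Opens left.
Latus rectum length = |4p| = 40.

40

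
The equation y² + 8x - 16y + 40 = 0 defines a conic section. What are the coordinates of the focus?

Only y is squared. Complete the square in y: (y - 8)² = -8(x - 3).
Vertex (3, 8); 4p = -8 so p = -2. Opens left.
Focus is p units from the vertex along the axis: (h + p, k).

(1, 8)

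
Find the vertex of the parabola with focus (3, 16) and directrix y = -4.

(3, 6)

The vertex is the midpoint between the focus and the directrix along the axis of symmetry.
Axis is vertical (directrix is horizontal). Vertex y-coordinate = (16 + (-4))/2 = 6; x-coordinate = 3.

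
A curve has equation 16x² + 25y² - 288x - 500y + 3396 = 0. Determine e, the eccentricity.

e = 3/5

16(x² - 18x) + 25(y² - 20y) = -3396
16(x - 9)² + 25(y - 10)² = -3396 + 1296 + 2500 = 400
Dividing both sides by 400: (x - 9)²/25 + (y - 10)²/16 = 1
Ellipse, center (9, 10), major axis horizontal; a² = 25, b² = 16.
c² = a² - b² = 9, so c = 3.
e = c/a = 3/5.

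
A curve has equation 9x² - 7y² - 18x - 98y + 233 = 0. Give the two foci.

(1, -19) and (1, 5)

Group: 9(x² - 2x) -7(y² + 14y) = -233
Complete the square in x and y: 9(x - 1)² -7(y + 7)² = -233 + 9 - 343 = -567
Dividing both sides by -567: (y + 7)²/81 - (x - 1)²/63 = 1
Hyperbola, center (1, -7), transverse axis vertical; a² = 81, b² = 63.
c² = a² + b² = 81 + 63 = 144, so c = 12.
Foci lie on the vertical axis through the center: (h, k ± c).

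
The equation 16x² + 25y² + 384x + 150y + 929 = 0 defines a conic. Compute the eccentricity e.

Collect terms: 16(x² + 24x) + 25(y² + 6y) = -929
Completing the square gives 16(x + 12)² + 25(y + 3)² = -929 + 2304 + 225 = 1600.
Divide through by 1600 to get (x + 12)²/100 + (y + 3)²/64 = 1.
Ellipse, center (-12, -3), major axis horizontal; a² = 100, b² = 64.
c² = a² - b² = 36, so c = 6.
e = c/a = 6/10 = 3/5.

e = 3/5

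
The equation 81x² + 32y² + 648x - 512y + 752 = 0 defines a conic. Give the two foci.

(-4, 1) and (-4, 15)

Collect terms: 81(x² + 8x) + 32(y² - 16y) = -752
Completing the square gives 81(x + 4)² + 32(y - 8)² = -752 + 1296 + 2048 = 2592.
Divide by 2592: (x + 4)²/32 + (y - 8)²/81 = 1
Ellipse, center (-4, 8), major axis vertical; a² = 81, b² = 32.
c² = a² - b² = 81 - 32 = 49, so c = 7.
Foci lie on the vertical axis through the center: (h, k ± c).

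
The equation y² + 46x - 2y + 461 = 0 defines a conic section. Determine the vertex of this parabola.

(-10, 1)

Only y is squared. Complete the square in y: (y - 1)² = -46(x + 10).
Vertex (-10, 1); 4p = -46 so p = -23/2. Opens left.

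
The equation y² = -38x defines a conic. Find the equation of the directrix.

Vertex (0, 0); 4p = -38 so p = -19/2. Opens left.
Directrix is the vertical line x = h − p = 0 − (-19/2) = 19/2.

x = 19/2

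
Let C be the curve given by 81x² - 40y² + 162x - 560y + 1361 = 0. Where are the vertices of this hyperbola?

Group: 81(x² + 2x) -40(y² + 14y) = -1361
Completing the square gives 81(x + 1)² -40(y + 7)² = -1361 + 81 - 1960 = -3240.
Divide through by -3240 to get (y + 7)²/81 - (x + 1)²/40 = 1.
Hyperbola, center (-1, -7), transverse axis vertical; a² = 81, b² = 40.
a = 9. Vertices at (h, k ± a).

(-1, -16) and (-1, 2)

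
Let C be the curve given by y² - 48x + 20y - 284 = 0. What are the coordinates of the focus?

Only y is squared. Complete the square in y: (y + 10)² = 48(x + 8).
Vertex (-8, -10); 4p = 48 so p = 12. Opens right.
Focus is p units from the vertex along the axis: (h + p, k).

(4, -10)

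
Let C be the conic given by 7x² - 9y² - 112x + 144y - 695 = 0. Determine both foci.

Rearranging, 7(x² - 16x) -9(y² - 16y) = 695.
Complete the square: 7(x - 8)² -9(y - 8)² = 695 + 448 - 576 = 567
Divide through by 567 to get (x - 8)²/81 - (y - 8)²/63 = 1.
Hyperbola, center (8, 8), transverse axis horizontal; a² = 81, b² = 63.
c² = a² + b² = 81 + 63 = 144, so c = 12.
Foci lie on the horizontal axis through the center: (h ± c, k).

(-4, 8) and (20, 8)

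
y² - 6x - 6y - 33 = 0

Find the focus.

Only y is squared. Complete the square in y: (y - 3)² = 6(x + 7).
Vertex (-7, 3); 4p = 6 so p = 3/2. Opens right.
Focus is p units from the vertex along the axis: (h + p, k).

(-11/2, 3)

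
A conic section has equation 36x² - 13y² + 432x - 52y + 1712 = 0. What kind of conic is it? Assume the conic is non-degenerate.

No xy term. Coefficients of x² and y² are A = 36, C = -13.
A and C have opposite signs ⇒ hyperbola.

hyperbola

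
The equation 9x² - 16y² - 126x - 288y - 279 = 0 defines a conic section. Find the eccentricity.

Collect terms: 9(x² - 14x) -16(y² + 18y) = 279
Complete the square in x and y: 9(x - 7)² -16(y + 9)² = 279 + 441 - 1296 = -576
Dividing both sides by -576: (y + 9)²/36 - (x - 7)²/64 = 1
Hyperbola, center (7, -9), transverse axis vertical; a² = 36, b² = 64.
c² = a² + b² = 100, so c = 10.
e = c/a = 10/6 = 5/3.

e = 5/3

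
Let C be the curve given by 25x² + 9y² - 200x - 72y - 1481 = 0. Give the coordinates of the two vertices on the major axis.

(4, -11) and (4, 19)

Group: 25(x² - 8x) + 9(y² - 8y) = 1481
Complete the square: 25(x - 4)² + 9(y - 4)² = 1481 + 400 + 144 = 2025
Divide by 2025: (x - 4)²/81 + (y - 4)²/225 = 1
Ellipse, center (4, 4), major axis vertical; a² = 225, b² = 81.
a = 15. Vertices at (h, k ± a).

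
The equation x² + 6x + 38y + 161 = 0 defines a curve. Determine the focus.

(-3, -27/2)

Only x is squared. Complete the square in x: (x + 3)² = -38(y + 4).
Vertex (-3, -4); 4p = -38 so p = -19/2. Opens down.
Focus is p units from the vertex along the axis: (h, k + p).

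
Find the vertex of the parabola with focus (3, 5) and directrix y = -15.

(3, -5)

The vertex is the midpoint between the focus and the directrix along the axis of symmetry.
Axis is vertical (directrix is horizontal). Vertex y-coordinate = (5 + (-15))/2 = -5; x-coordinate = 3.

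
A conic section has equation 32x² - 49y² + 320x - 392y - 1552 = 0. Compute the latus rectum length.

64/7

Rearranging, 32(x² + 10x) -49(y² + 8y) = 1552.
32(x + 5)² -49(y + 4)² = 1552 + 800 - 784 = 1568
Divide by 1568: (x + 5)²/49 - (y + 4)²/32 = 1
Hyperbola, center (-5, -4), transverse axis horizontal; a² = 49, b² = 32.
Latus rectum length = 2b²/a = 2·32/7 = 64/7.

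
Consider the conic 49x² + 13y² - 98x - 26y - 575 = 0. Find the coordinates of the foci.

Rearranging, 49(x² - 2x) + 13(y² - 2y) = 575.
Complete the square in x and y: 49(x - 1)² + 13(y - 1)² = 575 + 49 + 13 = 637
Divide through by 637 to get (x - 1)²/13 + (y - 1)²/49 = 1.
Ellipse, center (1, 1), major axis vertical; a² = 49, b² = 13.
c² = a² - b² = 49 - 13 = 36, so c = 6.
Foci lie on the vertical axis through the center: (h, k ± c).

(1, -5) and (1, 7)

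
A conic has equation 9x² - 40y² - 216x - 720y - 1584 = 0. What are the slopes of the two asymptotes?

Group the x- and y-terms: 9(x² - 24x) -40(y² + 18y) = 1584
Complete the square in x and y: 9(x - 12)² -40(y + 9)² = 1584 + 1296 - 3240 = -360
Dividing both sides by -360: (y + 9)²/9 - (x - 12)²/40 = 1
Hyperbola, center (12, -9), transverse axis vertical; a² = 9, b² = 40.
For a vertical hyperbola the asymptotes have slope ±a/b.
Here that is ±3/2√10 = ±3√10/20.

3√10/20 and -3√10/20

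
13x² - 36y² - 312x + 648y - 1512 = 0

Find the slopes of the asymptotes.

Group: 13(x² - 24x) -36(y² - 18y) = 1512
Complete the square: 13(x - 12)² -36(y - 9)² = 1512 + 1872 - 2916 = 468
Dividing both sides by 468: (x - 12)²/36 - (y - 9)²/13 = 1
Hyperbola, center (12, 9), transverse axis horizontal; a² = 36, b² = 13.
For a horizontal hyperbola the asymptotes have slope ±b/a.
Here that is ±√13/6.

√13/6 and -√13/6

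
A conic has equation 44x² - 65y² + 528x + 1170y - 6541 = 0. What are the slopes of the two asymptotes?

2√715/65 and -2√715/65

Collect terms: 44(x² + 12x) -65(y² - 18y) = 6541
Completing the square gives 44(x + 6)² -65(y - 9)² = 6541 + 1584 - 5265 = 2860.
Divide by 2860: (x + 6)²/65 - (y - 9)²/44 = 1
Hyperbola, center (-6, 9), transverse axis horizontal; a² = 65, b² = 44.
For a horizontal hyperbola the asymptotes have slope ±b/a.
Here that is ±2√11/√65 = ±2√715/65.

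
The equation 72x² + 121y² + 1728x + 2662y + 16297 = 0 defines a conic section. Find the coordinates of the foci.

Rearranging, 72(x² + 24x) + 121(y² + 22y) = -16297.
72(x + 12)² + 121(y + 11)² = -16297 + 10368 + 14641 = 8712
Divide through by 8712 to get (x + 12)²/121 + (y + 11)²/72 = 1.
Ellipse, center (-12, -11), major axis horizontal; a² = 121, b² = 72.
c² = a² - b² = 121 - 72 = 49, so c = 7.
Foci lie on the horizontal axis through the center: (h ± c, k).

(-19, -11) and (-5, -11)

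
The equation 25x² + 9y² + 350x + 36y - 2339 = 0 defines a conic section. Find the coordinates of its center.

(-7, -2)

25(x² + 14x) + 9(y² + 4y) = 2339
Completing the square gives 25(x + 7)² + 9(y + 2)² = 2339 + 1225 + 36 = 3600.
Divide through by 3600 to get (x + 7)²/144 + (y + 2)²/400 = 1.
Ellipse with center (-7, -2).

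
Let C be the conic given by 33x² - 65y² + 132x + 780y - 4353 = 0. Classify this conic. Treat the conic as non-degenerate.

No xy term. Coefficients of x² and y² are A = 33, C = -65.
A and C have opposite signs ⇒ hyperbola.

hyperbola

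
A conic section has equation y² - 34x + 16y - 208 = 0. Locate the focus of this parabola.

(1/2, -8)

Only y is squared. Complete the square in y: (y + 8)² = 34(x + 8).
Vertex (-8, -8); 4p = 34 so p = 17/2. Opens right.
Focus is p units from the vertex along the axis: (h + p, k).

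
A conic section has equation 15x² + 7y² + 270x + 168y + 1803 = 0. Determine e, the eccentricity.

e = 2√30/15

Group the x- and y-terms: 15(x² + 18x) + 7(y² + 24y) = -1803
Complete the square: 15(x + 9)² + 7(y + 12)² = -1803 + 1215 + 1008 = 420
Dividing both sides by 420: (x + 9)²/28 + (y + 12)²/60 = 1
Ellipse, center (-9, -12), major axis vertical; a² = 60, b² = 28.
c² = a² - b² = 32, so c = 4√2.
e = c/a = 4√2/2√15 = 2√30/15.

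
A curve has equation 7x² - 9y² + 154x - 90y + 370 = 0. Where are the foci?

(-19, -5) and (-3, -5)

Group: 7(x² + 22x) -9(y² + 10y) = -370
Completing the square gives 7(x + 11)² -9(y + 5)² = -370 + 847 - 225 = 252.
Divide through by 252 to get (x + 11)²/36 - (y + 5)²/28 = 1.
Hyperbola, center (-11, -5), transverse axis horizontal; a² = 36, b² = 28.
c² = a² + b² = 36 + 28 = 64, so c = 8.
Foci lie on the horizontal axis through the center: (h ± c, k).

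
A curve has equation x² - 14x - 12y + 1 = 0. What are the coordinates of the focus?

Only x is squared. Complete the square in x: (x - 7)² = 12(y + 4).
Vertex (7, -4); 4p = 12 so p = 3. Opens up.
Focus is p units from the vertex along the axis: (h, k + p).

(7, -1)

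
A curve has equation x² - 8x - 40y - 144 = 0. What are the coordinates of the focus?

(4, 6)

Only x is squared. Complete the square in x: (x - 4)² = 40(y + 4).
Vertex (4, -4); 4p = 40 so p = 10. Opens up.
Focus is p units from the vertex along the axis: (h, k + p).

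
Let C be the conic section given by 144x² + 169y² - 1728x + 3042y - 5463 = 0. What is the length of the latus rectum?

144(x² - 12x) + 169(y² + 18y) = 5463
Completing the square gives 144(x - 6)² + 169(y + 9)² = 5463 + 5184 + 13689 = 24336.
Dividing both sides by 24336: (x - 6)²/169 + (y + 9)²/144 = 1
Ellipse, center (6, -9), major axis horizontal; a² = 169, b² = 144.
Latus rectum length = 2b²/a = 2·144/13 = 288/13.

288/13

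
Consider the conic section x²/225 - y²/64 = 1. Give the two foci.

(-17, 0) and (17, 0)

Center (0, 0). The positive term is the x-term, so the transverse axis is horizontal; a² = 225, b² = 64.
c² = a² + b² = 225 + 64 = 289, so c = 17.
Foci lie on the horizontal axis through the center: (h ± c, k).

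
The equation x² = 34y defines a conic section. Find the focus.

Vertex (0, 0); 4p = 34 so p = 17/2. Opens up.
Focus is p units from the vertex along the axis: (h, k + p).

(0, 17/2)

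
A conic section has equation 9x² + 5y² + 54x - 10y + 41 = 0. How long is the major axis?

6

Group the x- and y-terms: 9(x² + 6x) + 5(y² - 2y) = -41
Complete the square: 9(x + 3)² + 5(y - 1)² = -41 + 81 + 5 = 45
Divide through by 45 to get (x + 3)²/5 + (y - 1)²/9 = 1.
Ellipse, center (-3, 1), major axis vertical; a² = 9, b² = 5.
a² = 9 so a = 3; the major axis has length 2a = 6.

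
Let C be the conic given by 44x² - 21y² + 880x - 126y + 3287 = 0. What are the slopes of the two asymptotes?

2√231/21 and -2√231/21

44(x² + 20x) -21(y² + 6y) = -3287
Complete the square: 44(x + 10)² -21(y + 3)² = -3287 + 4400 - 189 = 924
Divide by 924: (x + 10)²/21 - (y + 3)²/44 = 1
Hyperbola, center (-10, -3), transverse axis horizontal; a² = 21, b² = 44.
For a horizontal hyperbola the asymptotes have slope ±b/a.
Here that is ±2√11/√21 = ±2√231/21.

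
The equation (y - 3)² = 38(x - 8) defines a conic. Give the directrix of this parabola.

x = -3/2

Vertex (8, 3); 4p = 38 so p = 19/2. Opens right.
Directrix is the vertical line x = h − p = 8 − (19/2) = -3/2.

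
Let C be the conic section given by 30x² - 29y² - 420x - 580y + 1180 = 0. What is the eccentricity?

e = √1770/30

Collect terms: 30(x² - 14x) -29(y² + 20y) = -1180
Complete the square: 30(x - 7)² -29(y + 10)² = -1180 + 1470 - 2900 = -2610
Dividing both sides by -2610: (y + 10)²/90 - (x - 7)²/87 = 1
Hyperbola, center (7, -10), transverse axis vertical; a² = 90, b² = 87.
c² = a² + b² = 177, so c = √177.
e = c/a = √177/3√10 = √1770/30.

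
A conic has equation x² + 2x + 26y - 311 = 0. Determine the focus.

Only x is squared. Complete the square in x: (x + 1)² = -26(y - 12).
Vertex (-1, 12); 4p = -26 so p = -13/2. Opens down.
Focus is p units from the vertex along the axis: (h, k + p).

(-1, 11/2)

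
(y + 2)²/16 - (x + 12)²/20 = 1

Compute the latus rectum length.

10

Center (-12, -2). The positive term is the y-term, so the transverse axis is vertical; a² = 16, b² = 20.
Latus rectum length = 2b²/a = 2·20/4 = 10.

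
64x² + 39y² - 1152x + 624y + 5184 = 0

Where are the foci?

(9, -13) and (9, -3)

Rearranging, 64(x² - 18x) + 39(y² + 16y) = -5184.
64(x - 9)² + 39(y + 8)² = -5184 + 5184 + 2496 = 2496
Dividing both sides by 2496: (x - 9)²/39 + (y + 8)²/64 = 1
Ellipse, center (9, -8), major axis vertical; a² = 64, b² = 39.
c² = a² - b² = 64 - 39 = 25, so c = 5.
Foci lie on the vertical axis through the center: (h, k ± c).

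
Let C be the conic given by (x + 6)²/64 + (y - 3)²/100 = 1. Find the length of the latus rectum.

Center (-6, 3). The larger denominator 100 sits under the y-term, so the major axis is vertical; a² = 100, b² = 64.
Latus rectum length = 2b²/a = 2·64/10 = 64/5.

64/5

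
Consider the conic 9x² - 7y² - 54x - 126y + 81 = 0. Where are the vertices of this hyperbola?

Rearranging, 9(x² - 6x) -7(y² + 18y) = -81.
Completing the square gives 9(x - 3)² -7(y + 9)² = -81 + 81 - 567 = -567.
Divide by -567: (y + 9)²/81 - (x - 3)²/63 = 1
Hyperbola, center (3, -9), transverse axis vertical; a² = 81, b² = 63.
a = 9. Vertices at (h, k ± a).

(3, -18) and (3, 0)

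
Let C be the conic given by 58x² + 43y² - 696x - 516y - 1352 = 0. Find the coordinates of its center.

(6, 6)

58(x² - 12x) + 43(y² - 12y) = 1352
Complete the square: 58(x - 6)² + 43(y - 6)² = 1352 + 2088 + 1548 = 4988
Divide by 4988: (x - 6)²/86 + (y - 6)²/116 = 1
Ellipse with center (6, 6).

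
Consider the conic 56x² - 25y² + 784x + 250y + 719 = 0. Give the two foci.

Group the x- and y-terms: 56(x² + 14x) -25(y² - 10y) = -719
Complete the square in x and y: 56(x + 7)² -25(y - 5)² = -719 + 2744 - 625 = 1400
Divide by 1400: (x + 7)²/25 - (y - 5)²/56 = 1
Hyperbola, center (-7, 5), transverse axis horizontal; a² = 25, b² = 56.
c² = a² + b² = 25 + 56 = 81, so c = 9.
Foci lie on the horizontal axis through the center: (h ± c, k).

(-16, 5) and (2, 5)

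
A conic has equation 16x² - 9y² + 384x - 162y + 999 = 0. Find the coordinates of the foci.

16(x² + 24x) -9(y² + 18y) = -999
16(x + 12)² -9(y + 9)² = -999 + 2304 - 729 = 576
Divide through by 576 to get (x + 12)²/36 - (y + 9)²/64 = 1.
Hyperbola, center (-12, -9), transverse axis horizontal; a² = 36, b² = 64.
c² = a² + b² = 36 + 64 = 100, so c = 10.
Foci lie on the horizontal axis through the center: (h ± c, k).

(-22, -9) and (-2, -9)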